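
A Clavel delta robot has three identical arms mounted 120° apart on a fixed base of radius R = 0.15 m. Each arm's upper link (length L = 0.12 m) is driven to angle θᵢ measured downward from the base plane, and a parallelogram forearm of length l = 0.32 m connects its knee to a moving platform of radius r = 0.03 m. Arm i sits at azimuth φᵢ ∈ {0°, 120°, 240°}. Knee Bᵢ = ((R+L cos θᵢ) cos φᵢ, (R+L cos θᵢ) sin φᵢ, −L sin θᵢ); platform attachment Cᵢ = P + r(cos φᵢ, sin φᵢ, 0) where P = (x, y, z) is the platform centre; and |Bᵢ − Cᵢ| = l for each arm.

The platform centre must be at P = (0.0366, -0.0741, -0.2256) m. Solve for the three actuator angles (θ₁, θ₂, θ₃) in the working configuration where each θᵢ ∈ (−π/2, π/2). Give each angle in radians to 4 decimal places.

φ1=0.0° → target in arm frame (0.0366, -0.0741)
  A=0.0834, B=-0.2256, C=(l²−L²−A²−y'²−z²)/(2L)=0.1027
  γ=atan2(-0.2256,0.0834)=-1.2167;  ψ=arccos(0.4272)=1.1294;  θ1=γ+ψ≈-0.0873
rotate P by −φ2: (-0.0825, 0.0054, -0.2256)
  e−x'=0.2025;  (l²−L²−(e−x')²−y'²−z²)/2L = -0.0163
  θ2 = atan2(B,A) + arccos(C/0.3031) = 0.7853
rotate P by −φ3: (0.0459, 0.0687, -0.2256)
  A cos θ + B sin θ = C:  0.0741·cos θ + -0.2256·sin θ = 0.1120
  √(A²+B²)=0.2375;  θ3 = -1.2533+1.0796 ≈ -0.1738

θ₁ = -0.0873, θ₂ = 0.7853, θ₃ = -0.1738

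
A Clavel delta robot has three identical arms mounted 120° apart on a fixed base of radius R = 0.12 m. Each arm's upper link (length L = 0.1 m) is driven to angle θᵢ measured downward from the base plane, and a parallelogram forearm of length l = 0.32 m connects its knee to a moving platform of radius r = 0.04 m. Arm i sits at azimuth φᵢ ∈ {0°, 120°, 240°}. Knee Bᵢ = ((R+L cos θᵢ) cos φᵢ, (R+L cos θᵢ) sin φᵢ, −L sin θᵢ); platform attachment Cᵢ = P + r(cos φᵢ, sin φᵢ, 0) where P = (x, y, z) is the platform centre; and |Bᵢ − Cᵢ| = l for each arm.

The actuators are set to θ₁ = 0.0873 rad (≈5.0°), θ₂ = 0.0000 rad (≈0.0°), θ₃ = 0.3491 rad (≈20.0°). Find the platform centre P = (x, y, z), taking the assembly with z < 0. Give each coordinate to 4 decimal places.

(0.0098, 0.0327, -0.2780)

arm 1 at φ=0.0°: ρ1 = 0.1796;  O1 = (0.1796, 0.0000, -0.0087)
arm 2 at φ=120.0°: ρ2 = 0.1800;  O2 = (-0.0900, 0.1559, 0.0000)
φ3=240.0°: virtual centre (-0.0870, -0.1507, -0.0342), radius l
subtract pairs → two planes through P
[-0.5392 0.3118 0.0174]·P = 0.0001;  [-0.5332 -0.3013 -0.0510]·P = -0.0009
Cramer: x(z) = 0.0008-0.0324z;  y(z) = 0.0016-0.1119z
sphere 1 gives Az²+Bz+C=0 with A=1.0136, B=0.0287, C=-0.0703;  B²−4AC=0.2860;  roots -0.2780, 0.2497;  negative root z = -0.2780
x = 0.0098, y = 0.0327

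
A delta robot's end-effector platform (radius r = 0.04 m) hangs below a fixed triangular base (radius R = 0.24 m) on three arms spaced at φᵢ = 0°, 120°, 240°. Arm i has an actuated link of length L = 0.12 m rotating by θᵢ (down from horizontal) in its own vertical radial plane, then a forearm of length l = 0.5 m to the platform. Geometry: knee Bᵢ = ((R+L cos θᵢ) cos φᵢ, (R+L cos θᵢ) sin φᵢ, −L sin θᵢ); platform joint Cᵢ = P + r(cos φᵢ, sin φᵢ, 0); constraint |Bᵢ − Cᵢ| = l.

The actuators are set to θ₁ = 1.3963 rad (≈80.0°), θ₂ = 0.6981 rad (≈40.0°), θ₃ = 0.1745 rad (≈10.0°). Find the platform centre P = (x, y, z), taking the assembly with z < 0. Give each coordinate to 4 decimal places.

(-0.1304, -0.0567, -0.4695)

φ1=0.0°: virtual centre (0.2208, 0.0000, -0.1182), radius l
O2 = (0.2919·cos120.0°, 0.2919·sin120.0°, -0.0771) = (-0.1460, 0.2528, -0.0771)
arm 3 at φ=240.0°: ρ3 = 0.3182;  O3 = (-0.1591, -0.2755, -0.0208)
eliminate P² terms by subtracting sphere 1 from 2 and 3
linear system: -0.7336x+0.5056y = 0.0284−0.0821z; -0.7598x+-0.5511y = 0.0389−0.1947z
det = 0.7885;  x = -0.0448+0.1822z,  y = -0.0088+0.1020z
into |P−O₁|² = l²: 1.0436z² + 0.1377z + -0.1654 = 0;  Δ = 0.7093;  z = -0.4695 or 0.3375 → z<0 root = -0.4695
x = -0.1304, y = -0.0567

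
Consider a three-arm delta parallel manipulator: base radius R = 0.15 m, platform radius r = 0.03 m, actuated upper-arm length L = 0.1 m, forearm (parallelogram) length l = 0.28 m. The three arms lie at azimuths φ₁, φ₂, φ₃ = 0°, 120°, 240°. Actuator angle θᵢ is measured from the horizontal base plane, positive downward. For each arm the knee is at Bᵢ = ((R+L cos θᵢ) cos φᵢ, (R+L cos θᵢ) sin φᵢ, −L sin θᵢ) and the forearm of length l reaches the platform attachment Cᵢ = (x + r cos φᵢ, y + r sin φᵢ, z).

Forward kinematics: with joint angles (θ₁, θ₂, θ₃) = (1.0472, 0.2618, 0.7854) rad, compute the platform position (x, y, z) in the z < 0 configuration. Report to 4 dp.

(-0.0493, 0.0395, -0.2561)

centre 1 = (0.1700·cos0.0°, 0.1700·sin0.0°, -0.0866) = (0.1700, 0.0000, -0.0866)
φ2=120.0°: virtual centre (-0.1083, 0.1876, -0.0259), radius l
arm 3 at φ=240.0°: (R−r)+L cos θ3 = 0.1907;  centre 3 = (-0.0954, -0.1652, -0.0707)
eliminate P² terms by subtracting sphere 1 from 2 and 3
plane₁₂: -0.5566x+0.3751y+0.1214z = 0.0112
det = 0.3829;  x = -0.0145+0.1359z,  y = 0.0083+-0.1221z
quadratic in z: (1.0334)z²+(0.1210)z+(-0.0368)=0, √Δ=0.4083 → z ∈ {-0.2561, 0.1390}; z = -0.2561 (taking z<0)
x = -0.0493, y = 0.0395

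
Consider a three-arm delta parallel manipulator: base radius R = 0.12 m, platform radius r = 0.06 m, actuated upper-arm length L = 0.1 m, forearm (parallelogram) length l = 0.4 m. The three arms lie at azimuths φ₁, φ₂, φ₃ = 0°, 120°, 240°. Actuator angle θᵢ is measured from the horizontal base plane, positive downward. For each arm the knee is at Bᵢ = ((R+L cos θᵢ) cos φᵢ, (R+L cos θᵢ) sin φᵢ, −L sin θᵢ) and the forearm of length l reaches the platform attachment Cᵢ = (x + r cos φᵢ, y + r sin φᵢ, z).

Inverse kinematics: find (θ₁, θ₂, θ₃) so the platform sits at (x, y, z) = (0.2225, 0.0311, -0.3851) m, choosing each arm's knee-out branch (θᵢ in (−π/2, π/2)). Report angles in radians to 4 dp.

rotate P by −φ1: (0.2225, 0.0311, -0.3851)
  A=-0.1625, B=-0.3851, C=(l²−L²−A²−y'²−z²)/(2L)=-0.1284
  θ1 = atan2(B,A) + arccos(C/0.4180) = -0.0871
φ2=120.0° → target in arm frame (-0.0843, -0.2082)
  e−x'=0.1443;  (l²−L²−(e−x')²−y'²−z²)/2L = -0.3125
  γ=atan2(-0.3851,0.1443)=-1.2122;  ψ=arccos(-0.7598)=2.4338;  θ2=γ+ψ≈1.2215
φ3=240.0° → target in arm frame (-0.1382, 0.1771)
  A cos θ + B sin θ = C:  0.1982·cos θ + -0.3851·sin θ = -0.3448
  √(A²+B²)=0.4331;  θ3 = -1.0955+2.4916 ≈ 1.3961

θ₁ = -0.0871, θ₂ = 1.2215, θ₃ = 1.3961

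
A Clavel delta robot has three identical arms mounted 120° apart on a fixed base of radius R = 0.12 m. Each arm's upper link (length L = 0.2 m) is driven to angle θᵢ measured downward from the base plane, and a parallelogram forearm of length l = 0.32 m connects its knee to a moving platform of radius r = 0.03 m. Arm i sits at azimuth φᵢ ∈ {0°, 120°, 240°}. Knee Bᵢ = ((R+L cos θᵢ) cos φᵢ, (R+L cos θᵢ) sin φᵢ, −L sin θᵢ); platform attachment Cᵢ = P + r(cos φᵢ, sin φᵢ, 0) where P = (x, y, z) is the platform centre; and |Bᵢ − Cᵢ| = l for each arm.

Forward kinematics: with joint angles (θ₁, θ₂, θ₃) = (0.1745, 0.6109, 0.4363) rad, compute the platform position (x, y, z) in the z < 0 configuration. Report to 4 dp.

φ1=0.0°: virtual centre (0.2870, 0.0000, -0.0347), radius l
arm 2 at φ=120.0°: e+L cos θ2 = 0.2538;  O2 = (-0.1269, 0.2198, -0.1147)
φ3=240.0°: virtual centre (-0.1356, -0.2349, -0.0845), radius l
|O₂|²−|O₁|² = -0.0060;  |O₃|²−|O₁|² = -0.0028
[-0.8278 0.4396 -0.1600]·P = -0.0060;  [-0.8452 -0.4698 -0.0996]·P = -0.0028
Cramer: x(z) = 0.0053-0.1564z;  y(z) = -0.0036+0.0694z
into |P−O₁|² = l²: 1.0293z² + 0.1571z + -0.0219 = 0;  Δ = 0.1147;  z = -0.2408 or 0.0882 → z<0 root = -0.2408
x = 0.0430, y = -0.0203

(0.0430, -0.0203, -0.2408)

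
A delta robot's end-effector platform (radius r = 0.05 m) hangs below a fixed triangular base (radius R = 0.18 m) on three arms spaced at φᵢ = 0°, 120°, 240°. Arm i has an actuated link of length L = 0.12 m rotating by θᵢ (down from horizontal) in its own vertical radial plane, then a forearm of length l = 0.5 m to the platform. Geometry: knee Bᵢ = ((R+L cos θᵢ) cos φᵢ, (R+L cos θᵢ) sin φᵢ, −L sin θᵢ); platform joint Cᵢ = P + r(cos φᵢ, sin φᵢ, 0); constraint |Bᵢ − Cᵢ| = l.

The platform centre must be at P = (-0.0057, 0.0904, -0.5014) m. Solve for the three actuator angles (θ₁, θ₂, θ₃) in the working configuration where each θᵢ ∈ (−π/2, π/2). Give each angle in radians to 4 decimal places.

θ₁ = 0.6112, θ₂ = 0.2617, θ₃ = 0.8729

φ1=0.0° → target in arm frame (-0.0057, 0.0904)
  e−x'=0.1357;  (l²−L²−(e−x')²−y'²−z²)/2L = -0.1766
  γ=atan2(-0.5014,0.1357)=-1.3065;  ψ=arccos(-0.3400)=1.9177;  θ1=γ+ψ≈0.6112
rotate P by −φ2: (0.0811, -0.0403, -0.5014)
  A=0.0489, B=-0.5014, C=(l²−L²−A²−y'²−z²)/(2L)=-0.0825
  γ=atan2(-0.5014,0.0489)=-1.4737;  ψ=arccos(-0.1639)=1.7354;  θ2=γ+ψ≈0.2617
φ3=240.0° → target in arm frame (-0.0754, -0.0501)
  A=0.2054, B=-0.5014, C=(l²−L²−A²−y'²−z²)/(2L)=-0.2522
  γ=atan2(-0.5014,0.2054)=-1.1819;  ψ=arccos(-0.4654)=2.0549;  θ3=γ+ψ≈0.8729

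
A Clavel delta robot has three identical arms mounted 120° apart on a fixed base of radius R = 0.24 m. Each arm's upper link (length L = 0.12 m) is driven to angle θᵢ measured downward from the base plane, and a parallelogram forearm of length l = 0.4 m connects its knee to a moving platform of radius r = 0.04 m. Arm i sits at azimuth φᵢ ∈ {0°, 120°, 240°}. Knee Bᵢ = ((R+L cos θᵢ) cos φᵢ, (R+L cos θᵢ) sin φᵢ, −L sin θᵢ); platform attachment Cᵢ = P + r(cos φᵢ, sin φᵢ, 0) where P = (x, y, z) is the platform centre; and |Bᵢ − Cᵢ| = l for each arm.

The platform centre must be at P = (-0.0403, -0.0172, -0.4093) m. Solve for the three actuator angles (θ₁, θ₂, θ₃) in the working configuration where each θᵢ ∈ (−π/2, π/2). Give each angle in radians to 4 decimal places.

φ1=0.0° → target in arm frame (-0.0403, -0.0172)
  e−x'=0.2403;  (l²−L²−(e−x')²−y'²−z²)/2L = -0.3332
  γ=atan2(-0.4093,0.2403)=-1.0399;  ψ=arccos(-0.7020)=2.3490;  θ1=γ+ψ≈1.3091
rotate P by −φ2: (0.0053, 0.0435, -0.4093)
  e−x'=0.1947;  (l²−L²−(e−x')²−y'²−z²)/2L = -0.2573
  γ=atan2(-0.4093,0.1947)=-1.1267;  ψ=arccos(-0.5676)=2.1744;  θ2=γ+ψ≈1.0477
arm 3 (φ=240.0°): x'=0.0350, y'=-0.0263
  e−x'=0.1650;  (l²−L²−(e−x')²−y'²−z²)/2L = -0.2076
  θ3 = atan2(B,A) + arccos(C/0.4413) = 0.8729

θ₁ = 1.3091, θ₂ = 1.0477, θ₃ = 0.8729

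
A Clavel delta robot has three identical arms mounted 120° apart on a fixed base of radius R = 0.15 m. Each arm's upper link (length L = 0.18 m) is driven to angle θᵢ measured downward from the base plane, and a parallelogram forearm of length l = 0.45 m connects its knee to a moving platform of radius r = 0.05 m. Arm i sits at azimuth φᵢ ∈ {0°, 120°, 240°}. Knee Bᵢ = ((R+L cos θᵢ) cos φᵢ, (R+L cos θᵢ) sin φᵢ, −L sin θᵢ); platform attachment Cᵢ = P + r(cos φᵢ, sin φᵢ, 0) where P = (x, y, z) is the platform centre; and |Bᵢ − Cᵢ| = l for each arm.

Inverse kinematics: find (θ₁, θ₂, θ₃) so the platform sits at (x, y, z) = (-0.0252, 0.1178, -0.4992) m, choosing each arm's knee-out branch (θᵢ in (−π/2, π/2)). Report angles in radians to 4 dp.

θ₁ = 0.8724, θ₂ = 0.4361, θ₃ = 1.0469

rotate P by −φ1: (-0.0252, 0.1178, -0.4992)
  A=0.1252, B=-0.4992, C=(l²−L²−A²−y'²−z²)/(2L)=-0.3018
  √(A²+B²)=0.5147;  θ1 = -1.3251+2.1974 ≈ 0.8724
rotate P by −φ2: (0.1146, -0.0371, -0.4992)
  e−x'=-0.0146;  (l²−L²−(e−x')²−y'²−z²)/2L = -0.2241
  √(A²+B²)=0.4994;  θ2 = -1.6001+2.0362 ≈ 0.4361
rotate P by −φ3: (-0.0894, -0.0807, -0.4992)
  A=0.1894, B=-0.4992, C=(l²−L²−A²−y'²−z²)/(2L)=-0.3375
  θ3 = atan2(B,A) + arccos(C/0.5339) = 1.0469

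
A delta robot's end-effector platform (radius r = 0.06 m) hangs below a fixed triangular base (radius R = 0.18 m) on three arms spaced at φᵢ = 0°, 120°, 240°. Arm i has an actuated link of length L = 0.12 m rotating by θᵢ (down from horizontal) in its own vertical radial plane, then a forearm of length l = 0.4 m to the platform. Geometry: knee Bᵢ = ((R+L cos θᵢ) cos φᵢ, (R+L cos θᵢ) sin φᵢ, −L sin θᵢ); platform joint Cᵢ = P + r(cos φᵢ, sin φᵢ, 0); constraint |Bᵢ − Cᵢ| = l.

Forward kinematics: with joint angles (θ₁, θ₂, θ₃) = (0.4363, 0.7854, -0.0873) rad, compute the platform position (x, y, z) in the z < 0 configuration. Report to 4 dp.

(-0.0075, -0.0991, -0.3579)

arm 1 at φ=0.0°: e+L cos θ1 = 0.2288;  S1 = (0.2288, 0.0000, -0.0507)
arm 2 at φ=120.0°: e+L cos θ2 = 0.2049;  S2 = (-0.1024, 0.1774, -0.0849)
arm 3 at φ=240.0°: e+L cos θ3 = 0.2395;  S3 = (-0.1198, -0.2075, 0.0105)
eliminate P² terms by subtracting sphere 1 from 2 and 3
[-0.6624 0.3548 -0.0683]·P = -0.0057;  [-0.6971 -0.4149 0.1223]·P = 0.0026
det = 0.5221;  x = 0.0028+0.0289z,  y = -0.0109+0.2464z
sphere 1 gives Az²+Bz+C=0 with A=1.0615, B=0.0830, C=-0.1063;  B²−4AC=0.4580;  roots -0.3579, 0.2797;  negative root z = -0.3579
x = -0.0075, y = -0.0991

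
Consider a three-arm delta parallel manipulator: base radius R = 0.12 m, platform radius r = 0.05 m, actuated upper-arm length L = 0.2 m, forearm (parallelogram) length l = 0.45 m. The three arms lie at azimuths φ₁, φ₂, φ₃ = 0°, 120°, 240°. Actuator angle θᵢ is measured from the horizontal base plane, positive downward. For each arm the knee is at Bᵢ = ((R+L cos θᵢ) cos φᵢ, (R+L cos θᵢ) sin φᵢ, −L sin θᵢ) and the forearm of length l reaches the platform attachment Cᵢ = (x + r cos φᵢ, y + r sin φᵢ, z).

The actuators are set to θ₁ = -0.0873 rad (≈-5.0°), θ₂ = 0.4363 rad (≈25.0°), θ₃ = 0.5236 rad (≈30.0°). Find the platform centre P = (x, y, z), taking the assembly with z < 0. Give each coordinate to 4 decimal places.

(0.1174, 0.0171, -0.4058)

arm 1 at φ=0.0°: (R−r)+L cos θ1 = 0.2692;  centre 1 = (0.2692, 0.0000, 0.0174)
arm 2 at φ=120.0°: (R−r)+L cos θ2 = 0.2513;  centre 2 = (-0.1256, 0.2176, -0.0845)
arm 3 at φ=240.0°: (R−r)+L cos θ3 = 0.2432;  centre 3 = (-0.1216, -0.2106, -0.1000)
|centre ₂|²−|centre ₁|² = -0.0025;  |centre ₃|²−|centre ₁|² = -0.0036
linear system: -0.7897x+0.4352y = -0.0025−-0.2039z; -0.7817x+-0.4212y = -0.0036−-0.2349z
det = 0.6729;  x = 0.0039+-0.2796z,  y = 0.0014+-0.0388z
quadratic in z: (1.0797)z²+(0.1134)z+(-0.1318)=0, √Δ=0.7629 → z ∈ {-0.4058, 0.3008}; z = -0.4058 (taking z<0)
x = 0.1174, y = 0.0171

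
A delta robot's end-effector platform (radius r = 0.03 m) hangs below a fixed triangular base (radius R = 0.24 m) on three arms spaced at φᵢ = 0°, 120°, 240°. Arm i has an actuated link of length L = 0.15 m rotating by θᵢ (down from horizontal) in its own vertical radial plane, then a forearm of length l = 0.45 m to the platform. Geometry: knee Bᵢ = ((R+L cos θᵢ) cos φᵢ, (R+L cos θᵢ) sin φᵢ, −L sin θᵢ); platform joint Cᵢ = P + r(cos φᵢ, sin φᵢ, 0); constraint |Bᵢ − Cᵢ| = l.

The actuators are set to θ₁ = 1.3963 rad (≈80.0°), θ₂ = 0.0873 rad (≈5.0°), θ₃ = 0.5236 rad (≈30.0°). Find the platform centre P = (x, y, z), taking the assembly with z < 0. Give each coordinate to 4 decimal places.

(-0.1513, 0.0425, -0.3728)

arm 1 at φ=0.0°: (R−r)+L cos θ1 = 0.2360;  O1 = (0.2360, 0.0000, -0.1477)
arm 2 at φ=120.0°: (R−r)+L cos θ2 = 0.3594;  O2 = (-0.1797, 0.3113, -0.0131)
O3 = (0.3399·cos240.0°, 0.3399·sin240.0°, -0.0750) = (-0.1700, -0.2944, -0.0750)
|O₂|²−|O₁|² = 0.0518;  |O₃|²−|O₁|² = 0.0436
[-0.8315 0.6225 0.2693]·P = 0.0518;  [-0.8120 -0.5887 0.1454]·P = 0.0436
det = 0.9950;  x = -0.0580+0.2503z,  y = 0.0058+-0.0982z
sphere 1 gives Az²+Bz+C=0 with A=1.0723, B=0.1471, C=-0.0942;  B²−4AC=0.4257;  roots -0.3728, 0.2356;  negative root z = -0.3728
x = -0.1513, y = 0.0425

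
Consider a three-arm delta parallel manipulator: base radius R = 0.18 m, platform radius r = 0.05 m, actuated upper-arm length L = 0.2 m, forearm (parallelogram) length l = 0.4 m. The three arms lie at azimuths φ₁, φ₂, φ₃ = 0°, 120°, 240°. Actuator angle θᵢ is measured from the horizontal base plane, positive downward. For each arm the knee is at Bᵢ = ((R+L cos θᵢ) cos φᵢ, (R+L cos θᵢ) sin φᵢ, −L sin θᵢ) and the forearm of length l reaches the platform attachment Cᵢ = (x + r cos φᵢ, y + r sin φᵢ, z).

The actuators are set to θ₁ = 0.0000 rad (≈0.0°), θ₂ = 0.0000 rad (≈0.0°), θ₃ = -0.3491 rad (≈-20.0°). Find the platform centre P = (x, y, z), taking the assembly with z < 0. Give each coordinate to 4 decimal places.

(-0.0129, -0.0223, -0.2048)

φ1=0.0°: virtual centre (0.3300, 0.0000, 0.0000), radius l
φ2=120.0°: virtual centre (-0.1650, 0.2858, 0.0000), radius l
S3 = (0.3179·cos240.0°, 0.3179·sin240.0°, 0.0684) = (-0.1590, -0.2753, 0.0684)
|S₂|²−|S₁|² = 0.0000;  |S₃|²−|S₁|² = -0.0031
[-0.9900 0.5716 0.0000]·P = 0.0000;  [-0.9779 -0.5507 0.1368]·P = -0.0031
Cramer: x(z) = 0.0016+0.0708z;  y(z) = 0.0028+0.1227z
quadratic in z: (1.0201)z²+(-0.0458)z+(-0.0522)=0, √Δ=0.4636 → z ∈ {-0.2048, 0.2497}; z = -0.2048 (taking z<0)
x = -0.0129, y = -0.0223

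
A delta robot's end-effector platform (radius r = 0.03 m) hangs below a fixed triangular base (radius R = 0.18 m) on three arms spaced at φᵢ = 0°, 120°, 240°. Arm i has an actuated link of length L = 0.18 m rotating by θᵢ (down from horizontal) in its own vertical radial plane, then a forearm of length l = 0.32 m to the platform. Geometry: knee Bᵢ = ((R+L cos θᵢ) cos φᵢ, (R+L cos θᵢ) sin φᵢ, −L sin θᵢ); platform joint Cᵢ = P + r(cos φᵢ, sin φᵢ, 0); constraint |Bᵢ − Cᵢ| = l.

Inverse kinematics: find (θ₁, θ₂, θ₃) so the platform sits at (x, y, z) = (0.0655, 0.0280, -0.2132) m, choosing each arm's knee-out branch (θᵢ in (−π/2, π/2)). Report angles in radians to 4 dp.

θ₁ = 0.1746, θ₂ = 0.6977, θ₃ = 0.9599

φ1=0.0° → target in arm frame (0.0655, 0.0280)
  A=0.0845, B=-0.2132, C=(l²−L²−A²−y'²−z²)/(2L)=0.0462
  √(A²+B²)=0.2293;  θ1 = -1.1934+1.3681 ≈ 0.1746
φ2=120.0° → target in arm frame (-0.0085, -0.0707)
  e−x'=0.1585;  (l²−L²−(e−x')²−y'²−z²)/2L = -0.0155
  γ=atan2(-0.2132,0.1585)=-0.9315;  ψ=arccos(-0.0583)=1.6292;  θ2=γ+ψ≈0.6977
arm 3 (φ=240.0°): x'=-0.0570, y'=0.0427
  A cos θ + B sin θ = C:  0.2070·cos θ + -0.2132·sin θ = -0.0559
  γ=atan2(-0.2132,0.2070)=-0.8002;  ψ=arccos(-0.1882)=1.7601;  θ3=γ+ψ≈0.9599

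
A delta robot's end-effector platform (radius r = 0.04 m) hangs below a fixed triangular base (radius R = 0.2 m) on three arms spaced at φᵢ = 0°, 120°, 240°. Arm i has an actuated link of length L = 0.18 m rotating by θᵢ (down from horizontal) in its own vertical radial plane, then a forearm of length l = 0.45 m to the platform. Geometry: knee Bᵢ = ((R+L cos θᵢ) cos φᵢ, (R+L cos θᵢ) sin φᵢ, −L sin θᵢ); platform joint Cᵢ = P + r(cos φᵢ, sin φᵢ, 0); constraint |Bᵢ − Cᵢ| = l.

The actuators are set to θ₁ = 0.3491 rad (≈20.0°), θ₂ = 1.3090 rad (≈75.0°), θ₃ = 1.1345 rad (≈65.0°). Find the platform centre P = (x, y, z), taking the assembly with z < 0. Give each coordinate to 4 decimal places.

(0.1558, -0.0316, -0.4756)

S1 = (0.3291·cos0.0°, 0.3291·sin0.0°, -0.0616) = (0.3291, 0.0000, -0.0616)
S2 = (0.2066·cos120.0°, 0.2066·sin120.0°, -0.1739) = (-0.1033, 0.1789, -0.1739)
φ3=240.0°: virtual centre (-0.1180, -0.2044, -0.1631), radius l
subtract pairs → two planes through P
linear system: -0.8649x+0.3578y = -0.0392−-0.2246z; -0.8944x+-0.4089y = -0.0298−-0.2031z
Cramer: x(z) = 0.0396-0.2442z;  y(z) = -0.0138+0.0374z
into |P−S₁|² = l²: 1.0610z² + 0.2635z + -0.1147 = 0;  Δ = 0.5562;  z = -0.4756 or 0.2273 → z<0 root = -0.4756
x = 0.1558, y = -0.0316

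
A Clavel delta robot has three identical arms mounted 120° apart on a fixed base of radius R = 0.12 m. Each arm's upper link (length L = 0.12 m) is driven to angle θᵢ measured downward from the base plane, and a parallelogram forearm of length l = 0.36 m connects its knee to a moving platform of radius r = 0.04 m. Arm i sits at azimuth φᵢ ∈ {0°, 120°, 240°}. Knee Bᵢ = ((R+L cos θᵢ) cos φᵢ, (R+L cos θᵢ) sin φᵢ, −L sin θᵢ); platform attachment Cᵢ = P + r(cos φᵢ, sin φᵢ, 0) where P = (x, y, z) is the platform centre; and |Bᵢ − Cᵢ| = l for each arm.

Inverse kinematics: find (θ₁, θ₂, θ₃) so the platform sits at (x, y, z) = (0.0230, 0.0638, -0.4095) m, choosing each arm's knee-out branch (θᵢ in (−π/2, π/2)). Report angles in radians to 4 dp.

φ1=0.0° → target in arm frame (0.0230, 0.0638)
  A cos θ + B sin θ = C:  0.0570·cos θ + -0.4095·sin θ = -0.2492
  √(A²+B²)=0.4134;  θ1 = -1.4325+2.2177 ≈ 0.7853
φ2=120.0° → target in arm frame (0.0438, -0.0518)
  A cos θ + B sin θ = C:  0.0362·cos θ + -0.4095·sin θ = -0.2354
  γ=atan2(-0.4095,0.0362)=-1.4825;  ψ=arccos(-0.5725)=2.1804;  θ2=γ+ψ≈0.6979
arm 3 (φ=240.0°): x'=-0.0668, y'=-0.0120
  e−x'=0.1468;  (l²−L²−(e−x')²−y'²−z²)/2L = -0.3090
  √(A²+B²)=0.4350;  θ3 = -1.2267+2.3609 ≈ 1.1342

θ₁ = 0.7853, θ₂ = 0.6979, θ₃ = 1.1342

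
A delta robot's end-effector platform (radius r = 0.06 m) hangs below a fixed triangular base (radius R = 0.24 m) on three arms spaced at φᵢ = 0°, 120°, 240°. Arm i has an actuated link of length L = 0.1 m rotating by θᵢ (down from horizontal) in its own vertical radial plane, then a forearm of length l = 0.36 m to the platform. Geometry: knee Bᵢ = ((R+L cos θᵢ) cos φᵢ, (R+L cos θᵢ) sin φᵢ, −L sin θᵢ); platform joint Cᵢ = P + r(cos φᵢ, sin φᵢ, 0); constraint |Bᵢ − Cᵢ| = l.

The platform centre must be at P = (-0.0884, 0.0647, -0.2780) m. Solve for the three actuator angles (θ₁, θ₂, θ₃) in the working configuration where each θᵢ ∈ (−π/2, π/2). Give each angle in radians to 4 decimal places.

θ₁ = 1.2220, θ₂ = -0.3489, θ₃ = 0.6981

arm 1 (φ=0.0°): x'=-0.0884, y'=0.0647
  A cos θ + B sin θ = C:  0.2684·cos θ + -0.2780·sin θ = -0.1695
  θ1 = atan2(B,A) + arccos(C/0.3864) = 1.2220
arm 2 (φ=120.0°): x'=0.1002, y'=0.0442
  A cos θ + B sin θ = C:  0.0798·cos θ + -0.2780·sin θ = 0.1700
  θ2 = atan2(B,A) + arccos(C/0.2892) = -0.3489
arm 3 (φ=240.0°): x'=-0.0118, y'=-0.1089
  e−x'=0.1918;  (l²−L²−(e−x')²−y'²−z²)/2L = -0.0317
  θ3 = atan2(B,A) + arccos(C/0.3378) = 0.6981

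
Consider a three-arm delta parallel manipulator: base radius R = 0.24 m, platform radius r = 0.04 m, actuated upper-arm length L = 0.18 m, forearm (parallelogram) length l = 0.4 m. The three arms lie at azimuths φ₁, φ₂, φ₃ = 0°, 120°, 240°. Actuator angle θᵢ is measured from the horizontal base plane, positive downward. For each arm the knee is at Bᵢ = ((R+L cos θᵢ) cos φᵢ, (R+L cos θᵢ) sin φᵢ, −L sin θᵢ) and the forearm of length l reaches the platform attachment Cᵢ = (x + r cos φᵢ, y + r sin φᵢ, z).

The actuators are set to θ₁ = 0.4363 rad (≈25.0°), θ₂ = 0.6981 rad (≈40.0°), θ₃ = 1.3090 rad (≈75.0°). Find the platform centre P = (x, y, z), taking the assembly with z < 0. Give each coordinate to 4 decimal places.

(0.0812, 0.0833, -0.3473)

S1 = (0.3631·cos0.0°, 0.3631·sin0.0°, -0.0761) = (0.3631, 0.0000, -0.0761)
arm 2 at φ=120.0°: ρ2 = 0.3379;  S2 = (-0.1689, 0.2926, -0.1157)
arm 3 at φ=240.0°: ρ3 = 0.2466;  S3 = (-0.1233, -0.2136, -0.1739)
|S₂|²−|S₁|² = -0.0101;  |S₃|²−|S₁|² = -0.0466
plane₁₂: -1.0642x+0.5852y+-0.0793z = -0.0101
det = 1.0239;  x = 0.0309+-0.1449z,  y = 0.0389+-0.1280z
quadratic in z: (1.0374)z²+(0.2385)z+(-0.0423)=0, √Δ=0.4820 → z ∈ {-0.3473, 0.1174}; z = -0.3473 (taking z<0)
x = 0.0812, y = 0.0833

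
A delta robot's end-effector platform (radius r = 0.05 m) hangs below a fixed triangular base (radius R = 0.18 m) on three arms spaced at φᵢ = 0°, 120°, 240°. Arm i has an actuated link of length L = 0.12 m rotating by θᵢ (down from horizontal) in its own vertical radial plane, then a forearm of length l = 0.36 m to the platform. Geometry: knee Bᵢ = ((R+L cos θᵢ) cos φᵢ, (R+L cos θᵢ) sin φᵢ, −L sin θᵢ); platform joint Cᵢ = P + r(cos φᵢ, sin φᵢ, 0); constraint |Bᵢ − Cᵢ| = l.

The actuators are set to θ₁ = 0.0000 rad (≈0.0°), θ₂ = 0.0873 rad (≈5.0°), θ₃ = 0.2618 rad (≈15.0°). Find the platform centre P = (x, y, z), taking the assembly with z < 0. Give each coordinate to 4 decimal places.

centre 1 = (0.2500·cos0.0°, 0.2500·sin0.0°, 0.0000) = (0.2500, 0.0000, 0.0000)
φ2=120.0°: virtual centre (-0.1248, 0.2161, -0.0105), radius l
centre 3 = (0.2459·cos240.0°, 0.2459·sin240.0°, -0.0311) = (-0.1230, -0.2130, -0.0311)
|centre ₂|²−|centre ₁|² = -0.0001;  |centre ₃|²−|centre ₁|² = -0.0011
plane₁₂: -0.7495x+0.4322y+-0.0209z = -0.0001
Cramer: x(z) = 0.0008-0.0557z;  y(z) = 0.0011-0.0482z
into |P−centre ₁|² = l²: 1.0054z² + 0.0277z + -0.0675 = 0;  Δ = 0.2722;  z = -0.2732 or 0.2457 → z<0 root = -0.2732
x = 0.0160, y = 0.0143

(0.0160, 0.0143, -0.2732)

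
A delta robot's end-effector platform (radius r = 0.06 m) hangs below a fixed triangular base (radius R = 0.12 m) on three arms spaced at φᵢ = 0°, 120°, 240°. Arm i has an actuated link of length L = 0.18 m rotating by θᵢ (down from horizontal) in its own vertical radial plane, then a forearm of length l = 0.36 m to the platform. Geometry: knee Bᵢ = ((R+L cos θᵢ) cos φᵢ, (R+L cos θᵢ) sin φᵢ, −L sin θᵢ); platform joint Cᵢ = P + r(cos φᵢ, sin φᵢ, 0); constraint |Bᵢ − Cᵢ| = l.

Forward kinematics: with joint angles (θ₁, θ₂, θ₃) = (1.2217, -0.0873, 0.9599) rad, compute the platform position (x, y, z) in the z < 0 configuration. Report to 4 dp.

(-0.1560, 0.1545, -0.3386)

φ1=0.0°: virtual centre (0.1216, 0.0000, -0.1691), radius l
arm 2 at φ=120.0°: (R−r)+L cos θ2 = 0.2393;  S2 = (-0.1197, 0.2073, 0.0157)
φ3=240.0°: virtual centre (-0.0816, -0.1414, -0.1474), radius l
subtract pairs → two planes through P
[-0.4825 0.4145 0.3697]·P = 0.0141;  [-0.4064 -0.2828 0.0434]·P = 0.0050
Cramer: x(z) = -0.0199+0.4019z;  y(z) = 0.0109-0.4241z
quadratic in z: (1.3414)z²+(0.2153)z+(-0.0809)=0, √Δ=0.6930 → z ∈ {-0.3386, 0.1780}; z = -0.3386 (taking z<0)
x = -0.1560, y = 0.1545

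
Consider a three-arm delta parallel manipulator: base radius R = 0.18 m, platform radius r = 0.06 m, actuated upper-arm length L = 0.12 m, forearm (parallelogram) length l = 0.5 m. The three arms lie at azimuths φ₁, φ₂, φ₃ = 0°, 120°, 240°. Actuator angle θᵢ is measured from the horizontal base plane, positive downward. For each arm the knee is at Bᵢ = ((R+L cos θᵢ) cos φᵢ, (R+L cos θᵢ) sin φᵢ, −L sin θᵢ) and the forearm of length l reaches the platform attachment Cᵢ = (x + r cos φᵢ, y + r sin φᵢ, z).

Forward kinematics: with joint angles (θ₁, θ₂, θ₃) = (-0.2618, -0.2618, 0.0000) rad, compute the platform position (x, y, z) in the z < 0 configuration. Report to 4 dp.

S1 = (0.2359·cos0.0°, 0.2359·sin0.0°, 0.0311) = (0.2359, 0.0000, 0.0311)
arm 2 at φ=120.0°: ρ2 = 0.2359;  S2 = (-0.1180, 0.2043, 0.0311)
S3 = (0.2400·cos240.0°, 0.2400·sin240.0°, 0.0000) = (-0.1200, -0.2078, 0.0000)
|S₂|²−|S₁|² = 0.0000;  |S₃|²−|S₁|² = 0.0010
plane₁₂: -0.7077x+0.4086y+0.0000z = 0.0000
det = 0.5851;  x = -0.0007+-0.0434z,  y = -0.0012+-0.0751z
sphere 1 gives Az²+Bz+C=0 with A=1.0075, B=-0.0414, C=-0.1931;  B²−4AC=0.7798;  roots -0.4177, 0.4588;  negative root z = -0.4177
x = 0.0174, y = 0.0302

(0.0174, 0.0302, -0.4177)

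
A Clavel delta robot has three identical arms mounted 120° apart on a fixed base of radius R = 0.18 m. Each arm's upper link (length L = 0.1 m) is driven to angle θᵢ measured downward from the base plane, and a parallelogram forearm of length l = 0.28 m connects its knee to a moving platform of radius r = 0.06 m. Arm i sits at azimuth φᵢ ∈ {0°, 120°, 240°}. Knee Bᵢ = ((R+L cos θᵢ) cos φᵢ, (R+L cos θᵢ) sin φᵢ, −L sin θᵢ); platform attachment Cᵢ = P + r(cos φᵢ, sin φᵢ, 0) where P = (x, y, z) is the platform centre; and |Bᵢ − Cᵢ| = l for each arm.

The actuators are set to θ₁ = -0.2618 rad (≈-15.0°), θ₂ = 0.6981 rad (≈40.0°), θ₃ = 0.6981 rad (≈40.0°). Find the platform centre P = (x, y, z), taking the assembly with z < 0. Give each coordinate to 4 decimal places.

O1 = (0.2166·cos0.0°, 0.2166·sin0.0°, 0.0259) = (0.2166, 0.0000, 0.0259)
arm 2 at φ=120.0°: e+L cos θ2 = 0.1966;  O2 = (-0.0983, 0.1703, -0.0643)
O3 = (0.1966·cos240.0°, 0.1966·sin240.0°, -0.0643) = (-0.0983, -0.1703, -0.0643)
|O₂|²−|O₁|² = -0.0048;  |O₃|²−|O₁|² = -0.0048
[-0.6298 0.3405 -0.1803]·P = -0.0048;  [-0.6298 -0.3405 -0.1803]·P = -0.0048
det = 0.4289;  x = 0.0076+-0.2863z,  y = 0.0000+0.0000z
quadratic in z: (1.0820)z²+(0.0679)z+(-0.0341)=0, √Δ=0.3899 → z ∈ {-0.2116, 0.1488}; z = -0.2116 (taking z<0)
x = 0.0682, y = 0.0000

(0.0682, 0.0000, -0.2116)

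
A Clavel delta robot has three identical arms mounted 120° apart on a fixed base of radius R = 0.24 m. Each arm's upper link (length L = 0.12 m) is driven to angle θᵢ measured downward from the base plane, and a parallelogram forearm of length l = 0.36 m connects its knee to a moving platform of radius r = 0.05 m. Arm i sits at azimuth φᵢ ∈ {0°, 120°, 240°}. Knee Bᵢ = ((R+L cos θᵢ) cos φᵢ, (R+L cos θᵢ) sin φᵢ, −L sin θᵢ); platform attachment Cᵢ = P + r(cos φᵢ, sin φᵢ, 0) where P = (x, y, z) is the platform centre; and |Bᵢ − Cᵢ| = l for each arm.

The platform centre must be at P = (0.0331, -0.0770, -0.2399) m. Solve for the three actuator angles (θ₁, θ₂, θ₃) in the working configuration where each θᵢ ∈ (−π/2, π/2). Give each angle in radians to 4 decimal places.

rotate P by −φ1: (0.0331, -0.0770, -0.2399)
  e−x'=0.1569;  (l²−L²−(e−x')²−y'²−z²)/2L = 0.1129
  θ1 = atan2(B,A) + arccos(C/0.2867) = 0.1743
arm 2 (φ=120.0°): x'=-0.0832, y'=0.0098
  A=0.2732, B=-0.2399, C=(l²−L²−A²−y'²−z²)/(2L)=-0.0713
  √(A²+B²)=0.3636;  θ2 = -0.7205+1.7681 ≈ 1.0476
arm 3 (φ=240.0°): x'=0.0501, y'=0.0672
  A cos θ + B sin θ = C:  0.1399·cos θ + -0.2399·sin θ = 0.1399
  √(A²+B²)=0.2777;  θ3 = -1.0430+1.0428 ≈ -0.0001

θ₁ = 0.1743, θ₂ = 1.0476, θ₃ = -0.0001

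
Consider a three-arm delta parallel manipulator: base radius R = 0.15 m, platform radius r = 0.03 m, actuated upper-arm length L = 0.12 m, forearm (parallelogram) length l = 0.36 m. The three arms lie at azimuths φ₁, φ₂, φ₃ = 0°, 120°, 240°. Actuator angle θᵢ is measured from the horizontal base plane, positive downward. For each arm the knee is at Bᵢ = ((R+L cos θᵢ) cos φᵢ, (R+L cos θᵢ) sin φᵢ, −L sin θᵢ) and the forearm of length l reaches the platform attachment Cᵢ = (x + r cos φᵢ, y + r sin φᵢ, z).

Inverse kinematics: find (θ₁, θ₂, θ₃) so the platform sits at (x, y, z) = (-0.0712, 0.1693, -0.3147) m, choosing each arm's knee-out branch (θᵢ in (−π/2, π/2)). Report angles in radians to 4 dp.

θ₁ = 1.1344, θ₂ = -0.3486, θ₃ = 1.3091

φ1=0.0° → target in arm frame (-0.0712, 0.1693)
  e−x'=0.1912;  (l²−L²−(e−x')²−y'²−z²)/2L = -0.2044
  √(A²+B²)=0.3682;  θ1 = -1.0248+2.1593 ≈ 1.1344
φ2=120.0° → target in arm frame (0.1822, -0.0230)
  e−x'=-0.0622;  (l²−L²−(e−x')²−y'²−z²)/2L = 0.0490
  γ=atan2(-0.3147,-0.0622)=-1.7660;  ψ=arccos(0.1528)=1.4174;  θ2=γ+ψ≈-0.3486
arm 3 (φ=240.0°): x'=-0.1110, y'=-0.1463
  e−x'=0.2310;  (l²−L²−(e−x')²−y'²−z²)/2L = -0.2442
  γ=atan2(-0.3147,0.2310)=-0.9376;  ψ=arccos(-0.6256)=2.2467;  θ3=γ+ψ≈1.3091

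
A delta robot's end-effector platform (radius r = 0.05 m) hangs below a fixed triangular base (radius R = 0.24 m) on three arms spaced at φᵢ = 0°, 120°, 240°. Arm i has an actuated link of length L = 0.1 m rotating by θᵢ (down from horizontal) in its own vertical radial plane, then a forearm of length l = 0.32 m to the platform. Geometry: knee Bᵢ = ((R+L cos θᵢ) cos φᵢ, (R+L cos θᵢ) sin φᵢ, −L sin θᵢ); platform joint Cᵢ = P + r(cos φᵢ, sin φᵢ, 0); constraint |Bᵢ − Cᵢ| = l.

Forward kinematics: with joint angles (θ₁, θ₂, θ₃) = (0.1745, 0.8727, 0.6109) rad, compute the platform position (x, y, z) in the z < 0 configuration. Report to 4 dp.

(0.0372, -0.0171, -0.2147)

centre 1 = (0.2885·cos0.0°, 0.2885·sin0.0°, -0.0174) = (0.2885, 0.0000, -0.0174)
centre 2 = (0.2543·cos120.0°, 0.2543·sin120.0°, -0.0766) = (-0.1271, 0.2202, -0.0766)
centre 3 = (0.2719·cos240.0°, 0.2719·sin240.0°, -0.0574) = (-0.1360, -0.2355, -0.0574)
eliminate P² terms by subtracting sphere 1 from 2 and 3
[-0.8312 0.4404 -0.1185]·P = -0.0130;  [-0.8489 -0.4710 -0.0800]·P = -0.0063
det = 0.7653;  x = 0.0116+-0.1189z,  y = -0.0076+0.0445z
sphere 1 gives Az²+Bz+C=0 with A=1.0161, B=0.0999, C=-0.0254;  B²−4AC=0.1132;  roots -0.2147, 0.1164;  negative root z = -0.2147
x = 0.0372, y = -0.0171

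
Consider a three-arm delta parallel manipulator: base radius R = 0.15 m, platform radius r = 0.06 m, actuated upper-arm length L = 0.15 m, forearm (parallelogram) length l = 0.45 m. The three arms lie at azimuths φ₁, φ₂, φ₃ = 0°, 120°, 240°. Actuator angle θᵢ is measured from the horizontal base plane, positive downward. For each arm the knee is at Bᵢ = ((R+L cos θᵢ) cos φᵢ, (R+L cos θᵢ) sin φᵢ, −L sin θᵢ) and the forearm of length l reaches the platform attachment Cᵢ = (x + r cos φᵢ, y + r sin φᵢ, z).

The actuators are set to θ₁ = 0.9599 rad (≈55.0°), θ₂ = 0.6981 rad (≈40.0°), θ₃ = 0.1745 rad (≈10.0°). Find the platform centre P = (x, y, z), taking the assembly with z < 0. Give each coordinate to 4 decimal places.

φ1=0.0°: virtual centre (0.1760, 0.0000, -0.1229), radius l
arm 2 at φ=120.0°: e+L cos θ2 = 0.2049;  centre 2 = (-0.1025, 0.1775, -0.0964)
centre 3 = (0.2377·cos240.0°, 0.2377·sin240.0°, -0.0260) = (-0.1189, -0.2059, -0.0260)
|centre ₂|²−|centre ₁|² = 0.0052;  |centre ₃|²−|centre ₁|² = 0.0111
linear system: -0.5570x+0.3549y = 0.0052−0.0529z; -0.5898x+-0.4117y = 0.0111−0.1937z
det = 0.4387;  x = -0.0139+0.2063z,  y = -0.0071+0.1747z
into |P−centre ₁|² = l²: 1.0731z² + 0.1649z + -0.1513 = 0;  Δ = 0.6766;  z = -0.4601 or 0.3064 → z<0 root = -0.4601
x = -0.1088, y = -0.0875

(-0.1088, -0.0875, -0.4601)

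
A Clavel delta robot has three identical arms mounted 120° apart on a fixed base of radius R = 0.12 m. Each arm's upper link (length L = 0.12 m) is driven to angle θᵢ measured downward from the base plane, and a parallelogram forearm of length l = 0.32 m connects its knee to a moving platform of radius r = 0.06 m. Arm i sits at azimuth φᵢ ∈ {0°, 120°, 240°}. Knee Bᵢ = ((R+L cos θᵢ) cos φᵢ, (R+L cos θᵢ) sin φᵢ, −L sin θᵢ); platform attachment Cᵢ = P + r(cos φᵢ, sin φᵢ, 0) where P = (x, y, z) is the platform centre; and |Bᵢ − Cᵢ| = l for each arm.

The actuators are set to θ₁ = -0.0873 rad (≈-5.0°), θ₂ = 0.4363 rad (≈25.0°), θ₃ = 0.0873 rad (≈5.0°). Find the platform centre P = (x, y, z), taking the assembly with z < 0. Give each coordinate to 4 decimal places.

(0.0445, -0.0399, -0.2769)

φ1=0.0°: virtual centre (0.1795, 0.0000, 0.0105), radius l
φ2=120.0°: virtual centre (-0.0844, 0.1461, -0.0507), radius l
arm 3 at φ=240.0°: (R−r)+L cos θ3 = 0.1795;  centre 3 = (-0.0898, -0.1555, -0.0105)
subtract pairs → two planes through P
[-0.5278 0.2923 -0.1223]·P = -0.0013;  [-0.5386 -0.3110 -0.0419]·P = 0.0000
Cramer: x(z) = 0.0013-0.1563z;  y(z) = -0.0022+0.1362z
sphere 1 gives Az²+Bz+C=0 with A=1.0430, B=0.0342, C=-0.0705;  B²−4AC=0.2953;  roots -0.2769, 0.2441;  negative root z = -0.2769
x = 0.0445, y = -0.0399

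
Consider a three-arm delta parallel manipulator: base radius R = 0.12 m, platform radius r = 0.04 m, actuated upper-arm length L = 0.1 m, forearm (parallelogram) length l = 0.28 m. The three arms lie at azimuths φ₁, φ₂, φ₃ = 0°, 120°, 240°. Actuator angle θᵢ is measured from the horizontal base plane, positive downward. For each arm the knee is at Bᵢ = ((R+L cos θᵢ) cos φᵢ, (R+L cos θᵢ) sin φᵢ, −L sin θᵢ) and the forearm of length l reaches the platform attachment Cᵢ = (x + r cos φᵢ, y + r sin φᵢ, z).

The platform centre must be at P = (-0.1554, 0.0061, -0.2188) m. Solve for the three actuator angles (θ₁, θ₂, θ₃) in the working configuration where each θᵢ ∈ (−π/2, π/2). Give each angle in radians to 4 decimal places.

θ₁ = 1.3963, θ₂ = -0.0872, θ₃ = -0.0002

rotate P by −φ1: (-0.1554, 0.0061, -0.2188)
  A cos θ + B sin θ = C:  0.2354·cos θ + -0.2188·sin θ = -0.1746
  γ=atan2(-0.2188,0.2354)=-0.7489;  ψ=arccos(-0.5433)=2.1452;  θ1=γ+ψ≈1.3963
rotate P by −φ2: (0.0830, 0.1315, -0.2188)
  A=-0.0030, B=-0.2188, C=(l²−L²−A²−y'²−z²)/(2L)=0.0161
  γ=atan2(-0.2188,-0.0030)=-1.5844;  ψ=arccos(0.0735)=1.4972;  θ2=γ+ψ≈-0.0872
rotate P by −φ3: (0.0724, -0.1376, -0.2188)
  A=0.0076, B=-0.2188, C=(l²−L²−A²−y'²−z²)/(2L)=0.0076
  √(A²+B²)=0.2189;  θ3 = -1.5362+1.5359 ≈ -0.0002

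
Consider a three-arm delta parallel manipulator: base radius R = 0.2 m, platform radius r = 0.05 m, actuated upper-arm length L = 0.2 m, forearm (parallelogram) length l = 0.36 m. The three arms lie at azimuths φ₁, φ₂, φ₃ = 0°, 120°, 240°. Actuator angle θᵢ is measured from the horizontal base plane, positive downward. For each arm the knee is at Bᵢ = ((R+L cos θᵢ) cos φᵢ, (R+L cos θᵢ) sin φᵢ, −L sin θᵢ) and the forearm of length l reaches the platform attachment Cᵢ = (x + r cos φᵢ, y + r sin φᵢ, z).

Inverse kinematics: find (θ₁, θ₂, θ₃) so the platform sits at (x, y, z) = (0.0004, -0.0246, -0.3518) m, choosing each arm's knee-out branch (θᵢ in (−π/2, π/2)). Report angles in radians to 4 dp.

arm 1 (φ=0.0°): x'=0.0004, y'=-0.0246
  e−x'=0.1496;  (l²−L²−(e−x')²−y'²−z²)/2L = -0.1429
  √(A²+B²)=0.3823;  θ1 = -1.1687+1.9538 ≈ 0.7851
φ2=120.0° → target in arm frame (-0.0215, 0.0120)
  e−x'=0.1715;  (l²−L²−(e−x')²−y'²−z²)/2L = -0.1593
  θ2 = atan2(B,A) + arccos(C/0.3914) = 0.8728
φ3=240.0° → target in arm frame (0.0211, 0.0126)
  e−x'=0.1289;  (l²−L²−(e−x')²−y'²−z²)/2L = -0.1273
  γ=atan2(-0.3518,0.1289)=-1.2196;  ψ=arccos(-0.3399)=1.9176;  θ3=γ+ψ≈0.6980

θ₁ = 0.7851, θ₂ = 0.8728, θ₃ = 0.6980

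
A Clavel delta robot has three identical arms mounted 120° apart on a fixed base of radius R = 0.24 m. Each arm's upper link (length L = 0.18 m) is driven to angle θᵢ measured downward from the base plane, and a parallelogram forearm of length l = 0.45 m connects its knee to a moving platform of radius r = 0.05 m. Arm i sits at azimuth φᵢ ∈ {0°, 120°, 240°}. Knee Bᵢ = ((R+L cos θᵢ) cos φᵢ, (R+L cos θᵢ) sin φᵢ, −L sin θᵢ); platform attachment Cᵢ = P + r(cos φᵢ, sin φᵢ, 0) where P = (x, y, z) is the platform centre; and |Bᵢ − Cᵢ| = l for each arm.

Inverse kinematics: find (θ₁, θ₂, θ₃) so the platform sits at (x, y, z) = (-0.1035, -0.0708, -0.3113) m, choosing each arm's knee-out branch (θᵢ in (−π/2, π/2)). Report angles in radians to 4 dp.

θ₁ = 0.8729, θ₂ = 0.4365, θ₃ = -0.3488

rotate P by −φ1: (-0.1035, -0.0708, -0.3113)
  A cos θ + B sin θ = C:  0.2935·cos θ + -0.3113·sin θ = -0.0499
  γ=atan2(-0.3113,0.2935)=-0.8148;  ψ=arccos(-0.1166)=1.6877;  θ1=γ+ψ≈0.8729
arm 2 (φ=120.0°): x'=-0.0096, y'=0.1250
  A cos θ + B sin θ = C:  0.1996·cos θ + -0.3113·sin θ = 0.0493
  γ=atan2(-0.3113,0.1996)=-1.0007;  ψ=arccos(0.1332)=1.4372;  θ2=γ+ψ≈0.4365
rotate P by −φ3: (0.1131, -0.0542, -0.3113)
  e−x'=0.0769;  (l²−L²−(e−x')²−y'²−z²)/2L = 0.1787
  θ3 = atan2(B,A) + arccos(C/0.3207) = -0.3488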